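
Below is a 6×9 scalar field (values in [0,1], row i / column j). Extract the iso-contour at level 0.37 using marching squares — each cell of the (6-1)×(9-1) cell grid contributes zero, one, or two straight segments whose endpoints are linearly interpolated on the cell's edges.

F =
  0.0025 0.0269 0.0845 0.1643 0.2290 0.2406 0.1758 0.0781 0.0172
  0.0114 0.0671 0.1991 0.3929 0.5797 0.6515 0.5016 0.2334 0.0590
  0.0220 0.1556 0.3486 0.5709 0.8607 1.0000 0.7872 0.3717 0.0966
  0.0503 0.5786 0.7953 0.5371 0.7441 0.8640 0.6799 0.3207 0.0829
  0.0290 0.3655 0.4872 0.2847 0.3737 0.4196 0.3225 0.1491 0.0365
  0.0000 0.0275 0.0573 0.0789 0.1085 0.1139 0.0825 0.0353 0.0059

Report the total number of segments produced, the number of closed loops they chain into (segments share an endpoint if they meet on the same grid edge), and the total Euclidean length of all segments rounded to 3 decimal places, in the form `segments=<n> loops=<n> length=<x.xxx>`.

cell (0,2): code 0100 → (0.900,3.000)–(1.000,2.882)
cell (0,3): code 1100 → (0.402,4.000)–(0.900,3.000)
cell (0,4): code 1100 → (0.315,5.000)–(0.402,4.000)
cell (0,5): code 1100 → (0.596,6.000)–(0.315,5.000)
cell (0,6): code 1000 → (1.000,6.491)–(0.596,6.000)
cell (1,2): code 0110 → (1.000,2.882)–(2.000,2.096)
cell (1,6): code 1101 → (1.988,7.000)–(1.000,6.491)
cell (1,7): code 1000 → (2.000,7.006)–(1.988,7.000)
cell (2,0): code 0100 → (2.507,1.000)–(3.000,0.605)
cell (2,1): code 1100 → (2.048,2.000)–(2.507,1.000)
cell (2,2): code 1110 → (2.000,2.096)–(2.048,2.000)
cell (2,6): code 1011 → (3.000,6.863)–(2.033,7.000)
cell (2,7): code 0001 → (2.033,7.000)–(2.000,7.006)
cell (3,0): code 0010 → (3.000,0.605)–(3.979,1.000)
cell (3,1): code 0111 → (3.979,1.000)–(4.000,1.037)
cell (3,2): code 1011 → (4.000,2.579)–(3.662,3.000)
cell (3,3): code 0111 → (3.662,3.000)–(4.000,3.958)
cell (3,5): code 1011 → (4.000,5.511)–(3.867,6.000)
cell (3,6): code 0001 → (3.867,6.000)–(3.000,6.863)
cell (4,1): code 0010 → (4.000,1.037)–(4.273,2.000)
cell (4,2): code 0001 → (4.273,2.000)–(4.000,2.579)
cell (4,3): code 0010 → (4.000,3.958)–(4.014,4.000)
cell (4,4): code 0011 → (4.014,4.000)–(4.162,5.000)
cell (4,5): code 0001 → (4.162,5.000)–(4.000,5.511)
total: 24 segments, chained into 1 closed loop(s), length Σ = 16.812498

segments=24 loops=1 length=16.812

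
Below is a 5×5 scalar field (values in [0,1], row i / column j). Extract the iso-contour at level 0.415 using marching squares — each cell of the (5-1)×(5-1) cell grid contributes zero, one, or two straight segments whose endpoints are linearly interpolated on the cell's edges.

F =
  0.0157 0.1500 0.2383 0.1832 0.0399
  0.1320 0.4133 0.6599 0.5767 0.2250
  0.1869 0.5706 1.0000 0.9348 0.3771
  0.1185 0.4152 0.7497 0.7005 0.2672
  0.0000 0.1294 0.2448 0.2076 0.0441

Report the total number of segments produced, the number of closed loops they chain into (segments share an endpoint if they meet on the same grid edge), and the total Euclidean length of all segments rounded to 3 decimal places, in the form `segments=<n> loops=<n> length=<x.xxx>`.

segments=12 loops=1 length=10.166

cell (0,1): code 0100 → (0.419,2.000)–(1.000,1.007)
cell (0,2): code 1100 → (0.589,3.000)–(0.419,2.000)
cell (0,3): code 1000 → (1.000,3.460)–(0.589,3.000)
cell (1,0): code 0100 → (1.011,1.000)–(2.000,0.594)
cell (1,1): code 1110 → (1.000,1.007)–(1.011,1.000)
cell (1,3): code 1001 → (2.000,3.932)–(1.000,3.460)
cell (2,0): code 0110 → (2.000,0.594)–(3.000,0.999)
cell (2,3): code 1001 → (3.000,3.659)–(2.000,3.932)
cell (3,0): code 0010 → (3.000,0.999)–(3.001,1.000)
cell (3,1): code 0011 → (3.001,1.000)–(3.663,2.000)
cell (3,2): code 0011 → (3.663,2.000)–(3.579,3.000)
cell (3,3): code 0001 → (3.579,3.000)–(3.000,3.659)
total: 12 segments, chained into 1 closed loop(s), length Σ = 10.165937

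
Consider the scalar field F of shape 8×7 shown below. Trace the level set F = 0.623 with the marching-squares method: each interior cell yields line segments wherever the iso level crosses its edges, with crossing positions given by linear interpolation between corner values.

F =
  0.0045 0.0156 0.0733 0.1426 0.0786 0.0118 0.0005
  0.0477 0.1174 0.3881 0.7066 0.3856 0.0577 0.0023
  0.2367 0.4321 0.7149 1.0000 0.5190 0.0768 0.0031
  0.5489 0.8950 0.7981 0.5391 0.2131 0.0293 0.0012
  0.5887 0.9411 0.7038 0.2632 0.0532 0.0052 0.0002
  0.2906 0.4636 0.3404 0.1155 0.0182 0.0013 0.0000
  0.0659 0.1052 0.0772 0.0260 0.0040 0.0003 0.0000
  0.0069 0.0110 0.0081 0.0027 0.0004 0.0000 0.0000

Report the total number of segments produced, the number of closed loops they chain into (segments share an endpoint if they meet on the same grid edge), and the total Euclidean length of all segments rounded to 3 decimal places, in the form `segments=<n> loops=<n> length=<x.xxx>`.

segments=14 loops=1 length=11.092

cell (0,2): code 0100 → (0.852,3.000)–(1.000,2.738)
cell (0,3): code 1000 → (1.000,3.260)–(0.852,3.000)
cell (1,1): code 0100 → (1.719,2.000)–(2.000,1.675)
cell (1,2): code 1110 → (1.000,2.738)–(1.719,2.000)
cell (1,3): code 1001 → (2.000,3.784)–(1.000,3.260)
cell (2,0): code 0100 → (2.412,1.000)–(3.000,0.214)
cell (2,1): code 1110 → (2.000,1.675)–(2.412,1.000)
cell (2,2): code 1011 → (3.000,2.676)–(2.818,3.000)
cell (2,3): code 0001 → (2.818,3.000)–(2.000,3.784)
cell (3,0): code 0110 → (3.000,0.214)–(4.000,0.097)
cell (3,2): code 1001 → (4.000,2.183)–(3.000,2.676)
cell (4,0): code 0010 → (4.000,0.097)–(4.666,1.000)
cell (4,1): code 0011 → (4.666,1.000)–(4.222,2.000)
cell (4,2): code 0001 → (4.222,2.000)–(4.000,2.183)
total: 14 segments, chained into 1 closed loop(s), length Σ = 11.091870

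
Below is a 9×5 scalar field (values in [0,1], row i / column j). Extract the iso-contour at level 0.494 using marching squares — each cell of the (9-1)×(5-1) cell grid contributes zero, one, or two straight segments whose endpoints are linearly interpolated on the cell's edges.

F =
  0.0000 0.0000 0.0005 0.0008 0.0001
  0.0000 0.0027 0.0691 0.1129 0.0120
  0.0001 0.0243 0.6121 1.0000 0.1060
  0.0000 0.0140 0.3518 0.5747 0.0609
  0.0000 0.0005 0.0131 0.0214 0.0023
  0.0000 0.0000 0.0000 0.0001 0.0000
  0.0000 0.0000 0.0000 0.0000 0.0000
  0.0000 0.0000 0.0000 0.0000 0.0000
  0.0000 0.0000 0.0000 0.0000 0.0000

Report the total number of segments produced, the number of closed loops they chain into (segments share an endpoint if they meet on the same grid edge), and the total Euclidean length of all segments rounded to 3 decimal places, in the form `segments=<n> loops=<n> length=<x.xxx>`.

segments=8 loops=1 length=5.181

cell (1,1): code 0100 → (1.783,2.000)–(2.000,1.799)
cell (1,2): code 1100 → (1.430,3.000)–(1.783,2.000)
cell (1,3): code 1000 → (2.000,3.566)–(1.430,3.000)
cell (2,1): code 0010 → (2.000,1.799)–(2.454,2.000)
cell (2,2): code 0111 → (2.454,2.000)–(3.000,2.638)
cell (2,3): code 1001 → (3.000,3.157)–(2.000,3.566)
cell (3,2): code 0010 → (3.000,2.638)–(3.146,3.000)
cell (3,3): code 0001 → (3.146,3.000)–(3.000,3.157)
total: 8 segments, chained into 1 closed loop(s), length Σ = 5.181238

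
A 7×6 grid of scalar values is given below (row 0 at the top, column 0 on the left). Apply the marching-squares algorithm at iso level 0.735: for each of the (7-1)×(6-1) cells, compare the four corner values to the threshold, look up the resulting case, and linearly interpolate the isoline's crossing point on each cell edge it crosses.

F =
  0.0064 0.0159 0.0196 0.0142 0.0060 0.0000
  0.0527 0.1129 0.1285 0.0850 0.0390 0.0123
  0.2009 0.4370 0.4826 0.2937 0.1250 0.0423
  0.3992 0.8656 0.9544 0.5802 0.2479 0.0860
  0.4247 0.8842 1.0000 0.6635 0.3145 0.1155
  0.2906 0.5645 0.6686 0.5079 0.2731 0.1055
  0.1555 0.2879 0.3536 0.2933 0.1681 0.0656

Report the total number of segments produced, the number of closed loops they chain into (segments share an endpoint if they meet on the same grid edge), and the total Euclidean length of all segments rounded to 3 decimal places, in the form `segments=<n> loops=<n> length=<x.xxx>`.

segments=8 loops=1 length=6.941

cell (2,0): code 0100 → (2.695,1.000)–(3.000,0.720)
cell (2,1): code 1100 → (2.535,2.000)–(2.695,1.000)
cell (2,2): code 1000 → (3.000,2.586)–(2.535,2.000)
cell (3,0): code 0110 → (3.000,0.720)–(4.000,0.675)
cell (3,2): code 1001 → (4.000,2.788)–(3.000,2.586)
cell (4,0): code 0010 → (4.000,0.675)–(4.467,1.000)
cell (4,1): code 0011 → (4.467,1.000)–(4.800,2.000)
cell (4,2): code 0001 → (4.800,2.000)–(4.000,2.788)
total: 8 segments, chained into 1 closed loop(s), length Σ = 6.940811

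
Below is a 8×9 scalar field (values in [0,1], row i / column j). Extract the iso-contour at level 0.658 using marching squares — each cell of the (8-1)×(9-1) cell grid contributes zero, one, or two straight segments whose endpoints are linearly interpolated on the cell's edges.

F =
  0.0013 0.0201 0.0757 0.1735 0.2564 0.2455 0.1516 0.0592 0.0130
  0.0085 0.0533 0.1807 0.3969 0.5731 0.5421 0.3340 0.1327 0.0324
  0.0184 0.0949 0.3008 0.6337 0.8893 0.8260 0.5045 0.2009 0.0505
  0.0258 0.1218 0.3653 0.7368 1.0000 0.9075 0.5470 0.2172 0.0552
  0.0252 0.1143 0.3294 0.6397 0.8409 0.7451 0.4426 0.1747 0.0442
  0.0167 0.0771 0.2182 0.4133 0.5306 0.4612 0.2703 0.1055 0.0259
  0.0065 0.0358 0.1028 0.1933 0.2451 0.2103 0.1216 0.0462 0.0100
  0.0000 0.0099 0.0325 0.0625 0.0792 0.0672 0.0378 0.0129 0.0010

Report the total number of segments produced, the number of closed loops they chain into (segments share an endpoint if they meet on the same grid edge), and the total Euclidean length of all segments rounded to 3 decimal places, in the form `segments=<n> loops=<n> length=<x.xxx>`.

cell (1,3): code 0100 → (1.269,4.000)–(2.000,3.095)
cell (1,4): code 1100 → (1.408,5.000)–(1.269,4.000)
cell (1,5): code 1000 → (2.000,5.523)–(1.408,5.000)
cell (2,2): code 0100 → (2.236,3.000)–(3.000,2.788)
cell (2,3): code 1110 → (2.000,3.095)–(2.236,3.000)
cell (2,5): code 1001 → (3.000,5.692)–(2.000,5.523)
cell (3,2): code 0010 → (3.000,2.788)–(3.812,3.000)
cell (3,3): code 0111 → (3.812,3.000)–(4.000,3.091)
cell (3,5): code 1001 → (4.000,5.288)–(3.000,5.692)
cell (4,3): code 0010 → (4.000,3.091)–(4.589,4.000)
cell (4,4): code 0011 → (4.589,4.000)–(4.307,5.000)
cell (4,5): code 0001 → (4.307,5.000)–(4.000,5.288)
total: 12 segments, chained into 1 closed loop(s), length Σ = 9.694377

segments=12 loops=1 length=9.694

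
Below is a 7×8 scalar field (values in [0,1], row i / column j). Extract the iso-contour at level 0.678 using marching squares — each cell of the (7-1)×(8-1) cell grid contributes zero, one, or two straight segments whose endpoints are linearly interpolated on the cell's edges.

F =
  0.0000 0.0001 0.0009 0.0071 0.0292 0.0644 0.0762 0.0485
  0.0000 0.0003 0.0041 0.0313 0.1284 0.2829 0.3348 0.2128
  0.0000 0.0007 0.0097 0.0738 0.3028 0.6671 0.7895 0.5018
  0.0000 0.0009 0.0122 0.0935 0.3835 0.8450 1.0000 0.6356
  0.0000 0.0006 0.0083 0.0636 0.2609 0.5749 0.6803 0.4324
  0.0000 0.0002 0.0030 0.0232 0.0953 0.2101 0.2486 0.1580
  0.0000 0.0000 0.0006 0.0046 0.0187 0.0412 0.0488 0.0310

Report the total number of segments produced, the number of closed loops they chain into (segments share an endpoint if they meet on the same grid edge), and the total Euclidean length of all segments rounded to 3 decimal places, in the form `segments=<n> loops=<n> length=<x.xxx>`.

cell (1,5): code 0100 → (1.755,6.000)–(2.000,5.089)
cell (1,6): code 1000 → (2.000,6.388)–(1.755,6.000)
cell (2,4): code 0100 → (2.061,5.000)–(3.000,4.638)
cell (2,5): code 1110 → (2.000,5.089)–(2.061,5.000)
cell (2,6): code 1001 → (3.000,6.884)–(2.000,6.388)
cell (3,4): code 0010 → (3.000,4.638)–(3.618,5.000)
cell (3,5): code 0111 → (3.618,5.000)–(4.000,5.978)
cell (3,6): code 1001 → (4.000,6.009)–(3.000,6.884)
cell (4,5): code 0010 → (4.000,5.978)–(4.005,6.000)
cell (4,6): code 0001 → (4.005,6.000)–(4.000,6.009)
total: 10 segments, chained into 1 closed loop(s), length Σ = 6.760367

segments=10 loops=1 length=6.760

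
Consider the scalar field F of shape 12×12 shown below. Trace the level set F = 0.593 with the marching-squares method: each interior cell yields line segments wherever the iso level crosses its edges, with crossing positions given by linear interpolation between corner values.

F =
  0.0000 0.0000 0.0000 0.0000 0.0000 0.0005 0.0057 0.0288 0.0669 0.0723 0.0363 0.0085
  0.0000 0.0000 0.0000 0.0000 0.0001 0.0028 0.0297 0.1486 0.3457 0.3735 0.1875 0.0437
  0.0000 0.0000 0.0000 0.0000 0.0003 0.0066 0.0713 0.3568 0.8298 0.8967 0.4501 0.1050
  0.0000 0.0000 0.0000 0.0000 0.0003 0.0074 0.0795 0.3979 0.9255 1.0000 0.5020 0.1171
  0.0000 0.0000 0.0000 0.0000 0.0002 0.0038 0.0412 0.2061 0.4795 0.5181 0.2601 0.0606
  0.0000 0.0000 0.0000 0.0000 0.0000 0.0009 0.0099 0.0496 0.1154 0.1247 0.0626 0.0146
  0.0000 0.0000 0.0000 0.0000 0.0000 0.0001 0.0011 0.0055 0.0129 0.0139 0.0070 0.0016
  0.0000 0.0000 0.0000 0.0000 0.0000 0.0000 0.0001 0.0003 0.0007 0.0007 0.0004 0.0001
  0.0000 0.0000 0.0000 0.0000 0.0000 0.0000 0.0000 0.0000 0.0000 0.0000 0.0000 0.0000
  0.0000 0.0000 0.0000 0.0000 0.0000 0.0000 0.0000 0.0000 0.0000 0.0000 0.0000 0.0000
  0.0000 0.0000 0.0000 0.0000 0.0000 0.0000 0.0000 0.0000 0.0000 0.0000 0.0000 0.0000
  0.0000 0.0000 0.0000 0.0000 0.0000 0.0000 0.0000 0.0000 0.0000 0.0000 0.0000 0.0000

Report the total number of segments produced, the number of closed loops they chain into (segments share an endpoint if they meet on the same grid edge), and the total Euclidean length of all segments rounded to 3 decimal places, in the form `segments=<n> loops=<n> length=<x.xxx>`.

segments=8 loops=1 length=7.772

cell (1,7): code 0100 → (1.511,8.000)–(2.000,7.499)
cell (1,8): code 1100 → (1.420,9.000)–(1.511,8.000)
cell (1,9): code 1000 → (2.000,9.680)–(1.420,9.000)
cell (2,7): code 0110 → (2.000,7.499)–(3.000,7.370)
cell (2,9): code 1001 → (3.000,9.817)–(2.000,9.680)
cell (3,7): code 0010 → (3.000,7.370)–(3.746,8.000)
cell (3,8): code 0011 → (3.746,8.000)–(3.845,9.000)
cell (3,9): code 0001 → (3.845,9.000)–(3.000,9.817)
total: 8 segments, chained into 1 closed loop(s), length Σ = 7.772258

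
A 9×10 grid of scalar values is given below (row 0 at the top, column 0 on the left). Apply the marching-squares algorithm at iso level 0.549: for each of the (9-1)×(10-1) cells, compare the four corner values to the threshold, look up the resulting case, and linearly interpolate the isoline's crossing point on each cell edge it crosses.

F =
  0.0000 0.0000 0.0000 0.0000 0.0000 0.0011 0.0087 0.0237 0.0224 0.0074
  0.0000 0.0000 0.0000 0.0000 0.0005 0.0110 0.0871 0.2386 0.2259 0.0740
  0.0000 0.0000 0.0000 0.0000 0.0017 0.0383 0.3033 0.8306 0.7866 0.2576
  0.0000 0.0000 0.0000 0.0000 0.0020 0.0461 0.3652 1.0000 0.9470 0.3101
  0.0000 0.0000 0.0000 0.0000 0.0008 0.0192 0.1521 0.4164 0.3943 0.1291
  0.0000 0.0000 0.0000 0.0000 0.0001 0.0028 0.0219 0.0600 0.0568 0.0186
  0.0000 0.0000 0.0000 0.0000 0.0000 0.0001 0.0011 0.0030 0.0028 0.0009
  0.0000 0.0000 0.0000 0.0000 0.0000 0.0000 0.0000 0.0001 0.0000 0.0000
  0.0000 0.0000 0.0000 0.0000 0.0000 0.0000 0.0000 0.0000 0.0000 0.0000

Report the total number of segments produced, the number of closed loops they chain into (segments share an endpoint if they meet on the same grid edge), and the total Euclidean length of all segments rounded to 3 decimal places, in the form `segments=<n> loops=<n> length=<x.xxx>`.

segments=8 loops=1 length=7.369

cell (1,6): code 0100 → (1.524,7.000)–(2.000,6.466)
cell (1,7): code 1100 → (1.576,8.000)–(1.524,7.000)
cell (1,8): code 1000 → (2.000,8.449)–(1.576,8.000)
cell (2,6): code 0110 → (2.000,6.466)–(3.000,6.290)
cell (2,8): code 1001 → (3.000,8.625)–(2.000,8.449)
cell (3,6): code 0010 → (3.000,6.290)–(3.773,7.000)
cell (3,7): code 0011 → (3.773,7.000)–(3.720,8.000)
cell (3,8): code 0001 → (3.720,8.000)–(3.000,8.625)
total: 8 segments, chained into 1 closed loop(s), length Σ = 7.369353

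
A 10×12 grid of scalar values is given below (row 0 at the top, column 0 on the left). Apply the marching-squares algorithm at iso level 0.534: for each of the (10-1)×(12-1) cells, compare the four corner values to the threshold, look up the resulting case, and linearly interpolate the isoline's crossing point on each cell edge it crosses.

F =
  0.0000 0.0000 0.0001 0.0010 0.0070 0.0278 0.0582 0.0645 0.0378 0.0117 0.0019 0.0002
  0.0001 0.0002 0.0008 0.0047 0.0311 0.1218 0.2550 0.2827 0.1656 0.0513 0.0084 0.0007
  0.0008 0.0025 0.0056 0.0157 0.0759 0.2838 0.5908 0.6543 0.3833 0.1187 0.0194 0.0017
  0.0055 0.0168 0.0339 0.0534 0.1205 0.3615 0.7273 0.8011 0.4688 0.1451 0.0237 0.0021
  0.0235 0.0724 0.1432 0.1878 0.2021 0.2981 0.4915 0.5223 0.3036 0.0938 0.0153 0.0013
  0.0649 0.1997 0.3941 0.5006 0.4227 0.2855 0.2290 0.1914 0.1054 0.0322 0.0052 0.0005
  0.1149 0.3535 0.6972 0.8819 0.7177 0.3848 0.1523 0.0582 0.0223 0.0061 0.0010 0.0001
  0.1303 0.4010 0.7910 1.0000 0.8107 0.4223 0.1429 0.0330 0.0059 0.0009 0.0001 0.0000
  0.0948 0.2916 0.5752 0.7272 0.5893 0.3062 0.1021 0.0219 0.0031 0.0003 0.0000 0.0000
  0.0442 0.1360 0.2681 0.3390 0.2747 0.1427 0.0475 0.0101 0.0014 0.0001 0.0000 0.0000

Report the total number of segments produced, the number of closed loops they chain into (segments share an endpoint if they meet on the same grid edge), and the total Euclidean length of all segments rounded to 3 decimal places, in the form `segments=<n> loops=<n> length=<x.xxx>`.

cell (1,5): code 0100 → (1.831,6.000)–(2.000,5.815)
cell (1,6): code 1100 → (1.676,7.000)–(1.831,6.000)
cell (1,7): code 1000 → (2.000,7.444)–(1.676,7.000)
cell (2,5): code 0110 → (2.000,5.815)–(3.000,5.472)
cell (2,7): code 1001 → (3.000,7.804)–(2.000,7.444)
cell (3,5): code 0010 → (3.000,5.472)–(3.820,6.000)
cell (3,6): code 0011 → (3.820,6.000)–(3.958,7.000)
cell (3,7): code 0001 → (3.958,7.000)–(3.000,7.804)
cell (5,1): code 0100 → (5.462,2.000)–(6.000,1.525)
cell (5,2): code 1100 → (5.088,3.000)–(5.462,2.000)
cell (5,3): code 1100 → (5.377,4.000)–(5.088,3.000)
cell (5,4): code 1000 → (6.000,4.552)–(5.377,4.000)
cell (6,1): code 0110 → (6.000,1.525)–(7.000,1.341)
cell (6,4): code 1001 → (7.000,4.712)–(6.000,4.552)
cell (7,1): code 0110 → (7.000,1.341)–(8.000,1.855)
cell (7,4): code 1001 → (8.000,4.195)–(7.000,4.712)
cell (8,1): code 0010 → (8.000,1.855)–(8.134,2.000)
cell (8,2): code 0011 → (8.134,2.000)–(8.498,3.000)
cell (8,3): code 0011 → (8.498,3.000)–(8.176,4.000)
cell (8,4): code 0001 → (8.176,4.000)–(8.000,4.195)
total: 20 segments, chained into 2 closed loop(s), length Σ = 17.680886

segments=20 loops=2 length=17.681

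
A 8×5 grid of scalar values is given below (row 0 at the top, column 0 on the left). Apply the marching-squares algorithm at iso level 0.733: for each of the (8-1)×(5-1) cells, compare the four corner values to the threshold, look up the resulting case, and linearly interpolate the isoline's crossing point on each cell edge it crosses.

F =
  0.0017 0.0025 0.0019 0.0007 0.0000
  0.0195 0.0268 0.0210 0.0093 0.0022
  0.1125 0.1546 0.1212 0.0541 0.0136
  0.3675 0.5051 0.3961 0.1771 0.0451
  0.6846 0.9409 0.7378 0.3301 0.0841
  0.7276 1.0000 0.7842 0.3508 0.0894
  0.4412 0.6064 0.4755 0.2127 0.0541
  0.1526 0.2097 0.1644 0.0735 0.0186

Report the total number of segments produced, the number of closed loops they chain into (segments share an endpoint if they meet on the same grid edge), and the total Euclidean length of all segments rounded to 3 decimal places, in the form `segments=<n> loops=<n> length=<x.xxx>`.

segments=8 loops=1 length=6.601

cell (3,0): code 0100 → (3.523,1.000)–(4.000,0.189)
cell (3,1): code 1100 → (3.986,2.000)–(3.523,1.000)
cell (3,2): code 1000 → (4.000,2.012)–(3.986,2.000)
cell (4,0): code 0110 → (4.000,0.189)–(5.000,0.020)
cell (4,2): code 1001 → (5.000,2.118)–(4.000,2.012)
cell (5,0): code 0010 → (5.000,0.020)–(5.678,1.000)
cell (5,1): code 0011 → (5.678,1.000)–(5.166,2.000)
cell (5,2): code 0001 → (5.166,2.000)–(5.000,2.118)
total: 8 segments, chained into 1 closed loop(s), length Σ = 6.600506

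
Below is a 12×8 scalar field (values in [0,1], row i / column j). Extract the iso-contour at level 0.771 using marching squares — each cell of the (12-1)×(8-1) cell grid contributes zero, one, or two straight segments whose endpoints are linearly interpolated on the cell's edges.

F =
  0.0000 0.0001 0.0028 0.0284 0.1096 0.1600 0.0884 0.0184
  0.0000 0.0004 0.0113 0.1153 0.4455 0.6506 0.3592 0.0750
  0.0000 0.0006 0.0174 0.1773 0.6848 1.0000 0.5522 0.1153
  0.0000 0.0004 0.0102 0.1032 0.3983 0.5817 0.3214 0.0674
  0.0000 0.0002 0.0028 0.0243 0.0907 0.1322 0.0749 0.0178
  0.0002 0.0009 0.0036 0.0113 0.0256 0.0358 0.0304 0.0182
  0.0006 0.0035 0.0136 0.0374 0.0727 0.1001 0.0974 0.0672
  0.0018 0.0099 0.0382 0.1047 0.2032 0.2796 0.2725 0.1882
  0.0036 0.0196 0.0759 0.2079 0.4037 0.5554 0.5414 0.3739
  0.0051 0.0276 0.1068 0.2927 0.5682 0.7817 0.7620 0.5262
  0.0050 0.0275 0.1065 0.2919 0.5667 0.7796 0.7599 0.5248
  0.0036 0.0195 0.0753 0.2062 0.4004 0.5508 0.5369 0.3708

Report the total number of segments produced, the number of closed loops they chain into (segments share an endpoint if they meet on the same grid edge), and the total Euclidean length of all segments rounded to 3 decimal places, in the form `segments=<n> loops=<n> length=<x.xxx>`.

segments=10 loops=2 length=6.582

cell (1,4): code 0100 → (1.345,5.000)–(2.000,4.273)
cell (1,5): code 1000 → (2.000,5.511)–(1.345,5.000)
cell (2,4): code 0010 → (2.000,4.273)–(2.547,5.000)
cell (2,5): code 0001 → (2.547,5.000)–(2.000,5.511)
cell (8,4): code 0100 → (8.953,5.000)–(9.000,4.950)
cell (8,5): code 1000 → (9.000,5.543)–(8.953,5.000)
cell (9,4): code 0110 → (9.000,4.950)–(10.000,4.960)
cell (9,5): code 1001 → (10.000,5.437)–(9.000,5.543)
cell (10,4): code 0010 → (10.000,4.960)–(10.038,5.000)
cell (10,5): code 0001 → (10.038,5.000)–(10.000,5.437)
total: 10 segments, chained into 2 closed loop(s), length Σ = 6.581777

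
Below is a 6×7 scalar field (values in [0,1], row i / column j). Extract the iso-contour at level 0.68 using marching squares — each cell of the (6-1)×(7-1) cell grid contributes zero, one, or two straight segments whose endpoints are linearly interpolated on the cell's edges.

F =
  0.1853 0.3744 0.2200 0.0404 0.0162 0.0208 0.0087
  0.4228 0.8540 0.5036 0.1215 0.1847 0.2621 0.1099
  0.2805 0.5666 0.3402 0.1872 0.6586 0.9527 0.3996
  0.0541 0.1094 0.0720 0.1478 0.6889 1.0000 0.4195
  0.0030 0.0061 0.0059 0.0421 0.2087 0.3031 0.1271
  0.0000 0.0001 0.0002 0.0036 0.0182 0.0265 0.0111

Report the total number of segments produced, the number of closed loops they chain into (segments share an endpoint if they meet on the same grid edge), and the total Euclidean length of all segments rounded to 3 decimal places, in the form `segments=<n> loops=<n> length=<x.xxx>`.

cell (0,0): code 0100 → (0.637,1.000)–(1.000,0.596)
cell (0,1): code 1000 → (1.000,1.497)–(0.637,1.000)
cell (1,0): code 0010 → (1.000,0.596)–(1.605,1.000)
cell (1,1): code 0001 → (1.605,1.000)–(1.000,1.497)
cell (1,4): code 0100 → (1.605,5.000)–(2.000,4.073)
cell (1,5): code 1000 → (2.000,5.493)–(1.605,5.000)
cell (2,3): code 0100 → (2.706,4.000)–(3.000,3.984)
cell (2,4): code 1110 → (2.000,4.073)–(2.706,4.000)
cell (2,5): code 1001 → (3.000,5.551)–(2.000,5.493)
cell (3,3): code 0010 → (3.000,3.984)–(3.019,4.000)
cell (3,4): code 0011 → (3.019,4.000)–(3.459,5.000)
cell (3,5): code 0001 → (3.459,5.000)–(3.000,5.551)
total: 12 segments, chained into 2 closed loop(s), length Σ = 8.148617

segments=12 loops=2 length=8.149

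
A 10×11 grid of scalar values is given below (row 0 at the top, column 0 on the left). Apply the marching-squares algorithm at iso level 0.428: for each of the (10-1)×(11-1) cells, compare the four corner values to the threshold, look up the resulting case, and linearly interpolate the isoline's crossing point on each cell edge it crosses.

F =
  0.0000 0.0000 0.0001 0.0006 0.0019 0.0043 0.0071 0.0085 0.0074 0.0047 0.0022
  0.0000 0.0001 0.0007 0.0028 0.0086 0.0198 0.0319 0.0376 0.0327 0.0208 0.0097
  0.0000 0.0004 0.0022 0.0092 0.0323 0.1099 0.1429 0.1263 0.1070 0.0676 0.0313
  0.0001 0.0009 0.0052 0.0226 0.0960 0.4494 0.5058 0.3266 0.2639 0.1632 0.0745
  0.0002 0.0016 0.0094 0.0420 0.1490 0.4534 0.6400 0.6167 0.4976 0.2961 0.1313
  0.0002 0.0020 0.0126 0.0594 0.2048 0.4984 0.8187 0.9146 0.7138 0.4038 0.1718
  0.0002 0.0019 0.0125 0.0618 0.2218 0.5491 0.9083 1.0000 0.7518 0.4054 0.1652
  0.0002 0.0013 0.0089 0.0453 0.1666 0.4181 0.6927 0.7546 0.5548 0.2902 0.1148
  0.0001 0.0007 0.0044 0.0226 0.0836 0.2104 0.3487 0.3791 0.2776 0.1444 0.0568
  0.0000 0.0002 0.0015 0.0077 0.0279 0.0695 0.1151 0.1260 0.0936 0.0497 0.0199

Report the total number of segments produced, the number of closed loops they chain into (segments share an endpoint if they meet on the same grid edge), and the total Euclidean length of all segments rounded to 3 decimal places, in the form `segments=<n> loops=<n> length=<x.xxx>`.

segments=18 loops=1 length=15.101

cell (2,4): code 0100 → (2.937,5.000)–(3.000,4.939)
cell (2,5): code 1100 → (2.786,6.000)–(2.937,5.000)
cell (2,6): code 1000 → (3.000,6.434)–(2.786,6.000)
cell (3,4): code 0110 → (3.000,4.939)–(4.000,4.917)
cell (3,6): code 1101 → (3.350,7.000)–(3.000,6.434)
cell (3,7): code 1100 → (3.702,8.000)–(3.350,7.000)
cell (3,8): code 1000 → (4.000,8.345)–(3.702,8.000)
cell (4,4): code 0110 → (4.000,4.917)–(5.000,4.760)
cell (4,8): code 1001 → (5.000,8.922)–(4.000,8.345)
cell (5,4): code 0110 → (5.000,4.760)–(6.000,4.630)
cell (5,8): code 1001 → (6.000,8.935)–(5.000,8.922)
cell (6,4): code 0010 → (6.000,4.630)–(6.924,5.000)
cell (6,5): code 0111 → (6.924,5.000)–(7.000,5.036)
cell (6,8): code 1001 → (7.000,8.479)–(6.000,8.935)
cell (7,5): code 0010 → (7.000,5.036)–(7.769,6.000)
cell (7,6): code 0011 → (7.769,6.000)–(7.870,7.000)
cell (7,7): code 0011 → (7.870,7.000)–(7.457,8.000)
cell (7,8): code 0001 → (7.457,8.000)–(7.000,8.479)
total: 18 segments, chained into 1 closed loop(s), length Σ = 15.100664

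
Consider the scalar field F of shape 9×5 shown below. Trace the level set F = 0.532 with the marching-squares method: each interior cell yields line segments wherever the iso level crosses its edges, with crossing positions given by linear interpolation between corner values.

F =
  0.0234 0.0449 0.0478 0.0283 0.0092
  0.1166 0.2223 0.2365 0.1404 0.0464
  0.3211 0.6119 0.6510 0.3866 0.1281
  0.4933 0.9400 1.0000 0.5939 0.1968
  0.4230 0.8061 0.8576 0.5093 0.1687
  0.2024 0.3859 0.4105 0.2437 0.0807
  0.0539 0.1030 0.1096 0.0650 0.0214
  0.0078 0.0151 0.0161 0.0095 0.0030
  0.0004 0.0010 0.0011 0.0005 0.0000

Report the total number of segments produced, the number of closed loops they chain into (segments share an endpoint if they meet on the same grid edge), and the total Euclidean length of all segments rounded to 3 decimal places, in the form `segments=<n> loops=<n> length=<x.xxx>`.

cell (1,0): code 0100 → (1.795,1.000)–(2.000,0.725)
cell (1,1): code 1100 → (1.713,2.000)–(1.795,1.000)
cell (1,2): code 1000 → (2.000,2.450)–(1.713,2.000)
cell (2,0): code 0110 → (2.000,0.725)–(3.000,0.087)
cell (2,2): code 1101 → (2.701,3.000)–(2.000,2.450)
cell (2,3): code 1000 → (3.000,3.156)–(2.701,3.000)
cell (3,0): code 0110 → (3.000,0.087)–(4.000,0.285)
cell (3,2): code 1011 → (4.000,2.935)–(3.732,3.000)
cell (3,3): code 0001 → (3.732,3.000)–(3.000,3.156)
cell (4,0): code 0010 → (4.000,0.285)–(4.652,1.000)
cell (4,1): code 0011 → (4.652,1.000)–(4.728,2.000)
cell (4,2): code 0001 → (4.728,2.000)–(4.000,2.935)
total: 12 segments, chained into 1 closed loop(s), length Σ = 9.494397

segments=12 loops=1 length=9.494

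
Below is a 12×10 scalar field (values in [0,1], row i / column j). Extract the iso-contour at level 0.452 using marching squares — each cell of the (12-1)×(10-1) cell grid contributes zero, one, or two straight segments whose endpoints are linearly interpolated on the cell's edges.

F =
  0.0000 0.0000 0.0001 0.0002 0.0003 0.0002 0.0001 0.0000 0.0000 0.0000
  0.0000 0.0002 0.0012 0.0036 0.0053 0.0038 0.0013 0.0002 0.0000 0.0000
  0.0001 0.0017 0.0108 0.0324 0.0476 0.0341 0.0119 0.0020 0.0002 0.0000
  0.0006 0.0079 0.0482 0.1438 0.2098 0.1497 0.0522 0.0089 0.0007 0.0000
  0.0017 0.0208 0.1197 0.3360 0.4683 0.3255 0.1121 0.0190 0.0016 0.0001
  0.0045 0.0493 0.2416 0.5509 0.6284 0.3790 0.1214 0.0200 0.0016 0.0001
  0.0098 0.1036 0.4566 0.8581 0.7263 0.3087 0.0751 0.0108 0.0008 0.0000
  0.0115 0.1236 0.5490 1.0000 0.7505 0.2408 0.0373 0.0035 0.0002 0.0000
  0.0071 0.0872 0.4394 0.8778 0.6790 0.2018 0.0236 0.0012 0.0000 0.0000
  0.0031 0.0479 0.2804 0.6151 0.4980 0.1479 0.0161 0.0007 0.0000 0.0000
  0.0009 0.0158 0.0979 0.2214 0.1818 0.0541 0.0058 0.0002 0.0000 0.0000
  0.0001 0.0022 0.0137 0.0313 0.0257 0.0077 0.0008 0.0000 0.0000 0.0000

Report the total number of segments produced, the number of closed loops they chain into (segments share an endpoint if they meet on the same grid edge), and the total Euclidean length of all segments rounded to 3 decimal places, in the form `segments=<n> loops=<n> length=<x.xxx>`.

cell (3,3): code 0100 → (3.937,4.000)–(4.000,3.877)
cell (3,4): code 1000 → (4.000,4.114)–(3.937,4.000)
cell (4,2): code 0100 → (4.540,3.000)–(5.000,2.680)
cell (4,3): code 1110 → (4.000,3.877)–(4.540,3.000)
cell (4,4): code 1001 → (5.000,4.707)–(4.000,4.114)
cell (5,1): code 0100 → (5.979,2.000)–(6.000,1.987)
cell (5,2): code 1110 → (5.000,2.680)–(5.979,2.000)
cell (5,4): code 1001 → (6.000,4.657)–(5.000,4.707)
cell (6,1): code 0110 → (6.000,1.987)–(7.000,1.772)
cell (6,4): code 1001 → (7.000,4.586)–(6.000,4.657)
cell (7,1): code 0010 → (7.000,1.772)–(7.885,2.000)
cell (7,2): code 0111 → (7.885,2.000)–(8.000,2.029)
cell (7,4): code 1001 → (8.000,4.476)–(7.000,4.586)
cell (8,2): code 0110 → (8.000,2.029)–(9.000,2.513)
cell (8,4): code 1001 → (9.000,4.131)–(8.000,4.476)
cell (9,2): code 0010 → (9.000,2.513)–(9.414,3.000)
cell (9,3): code 0011 → (9.414,3.000)–(9.145,4.000)
cell (9,4): code 0001 → (9.145,4.000)–(9.000,4.131)
total: 18 segments, chained into 1 closed loop(s), length Σ = 13.343177

segments=18 loops=1 length=13.343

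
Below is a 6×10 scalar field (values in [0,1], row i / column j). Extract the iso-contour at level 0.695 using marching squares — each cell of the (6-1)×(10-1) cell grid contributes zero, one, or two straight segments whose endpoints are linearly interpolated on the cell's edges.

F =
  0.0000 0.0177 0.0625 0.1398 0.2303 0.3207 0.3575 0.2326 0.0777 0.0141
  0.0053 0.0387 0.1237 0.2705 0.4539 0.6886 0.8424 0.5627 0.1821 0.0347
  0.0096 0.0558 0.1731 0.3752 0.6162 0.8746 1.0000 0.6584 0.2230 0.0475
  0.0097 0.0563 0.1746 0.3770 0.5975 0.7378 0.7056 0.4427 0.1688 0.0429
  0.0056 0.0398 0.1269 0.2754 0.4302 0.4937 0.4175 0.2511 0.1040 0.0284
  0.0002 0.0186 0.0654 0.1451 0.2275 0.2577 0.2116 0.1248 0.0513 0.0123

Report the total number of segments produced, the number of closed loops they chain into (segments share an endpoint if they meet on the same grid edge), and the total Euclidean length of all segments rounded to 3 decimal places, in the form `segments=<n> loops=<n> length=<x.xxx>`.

cell (0,5): code 0100 → (0.696,6.000)–(1.000,5.042)
cell (0,6): code 1000 → (1.000,6.527)–(0.696,6.000)
cell (1,4): code 0100 → (1.034,5.000)–(2.000,4.305)
cell (1,5): code 1110 → (1.000,5.042)–(1.034,5.000)
cell (1,6): code 1001 → (2.000,6.893)–(1.000,6.527)
cell (2,4): code 0110 → (2.000,4.305)–(3.000,4.695)
cell (2,6): code 1001 → (3.000,6.040)–(2.000,6.893)
cell (3,4): code 0010 → (3.000,4.695)–(3.175,5.000)
cell (3,5): code 0011 → (3.175,5.000)–(3.037,6.000)
cell (3,6): code 0001 → (3.037,6.000)–(3.000,6.040)
total: 10 segments, chained into 1 closed loop(s), length Σ = 7.725807

segments=10 loops=1 length=7.726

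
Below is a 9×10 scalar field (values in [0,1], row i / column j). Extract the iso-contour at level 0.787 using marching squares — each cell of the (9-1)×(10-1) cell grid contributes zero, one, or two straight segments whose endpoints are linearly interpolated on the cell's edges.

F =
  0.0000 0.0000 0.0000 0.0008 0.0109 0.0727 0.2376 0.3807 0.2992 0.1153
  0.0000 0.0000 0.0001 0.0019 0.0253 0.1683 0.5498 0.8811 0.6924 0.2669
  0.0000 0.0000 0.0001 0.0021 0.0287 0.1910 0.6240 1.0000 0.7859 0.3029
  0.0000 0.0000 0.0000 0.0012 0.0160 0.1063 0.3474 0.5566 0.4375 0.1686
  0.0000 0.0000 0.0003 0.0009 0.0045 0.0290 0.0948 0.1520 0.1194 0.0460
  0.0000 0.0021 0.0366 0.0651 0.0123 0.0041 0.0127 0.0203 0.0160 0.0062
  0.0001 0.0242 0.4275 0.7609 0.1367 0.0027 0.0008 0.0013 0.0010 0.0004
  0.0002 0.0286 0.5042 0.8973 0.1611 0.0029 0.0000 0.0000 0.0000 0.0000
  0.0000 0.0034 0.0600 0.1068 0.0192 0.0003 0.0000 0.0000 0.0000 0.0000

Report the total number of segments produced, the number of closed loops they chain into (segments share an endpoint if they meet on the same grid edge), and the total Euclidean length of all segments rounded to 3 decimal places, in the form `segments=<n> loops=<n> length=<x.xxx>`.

segments=10 loops=2 length=7.073

cell (0,6): code 0100 → (0.812,7.000)–(1.000,6.716)
cell (0,7): code 1000 → (1.000,7.499)–(0.812,7.000)
cell (1,6): code 0110 → (1.000,6.716)–(2.000,6.434)
cell (1,7): code 1001 → (2.000,7.995)–(1.000,7.499)
cell (2,6): code 0010 → (2.000,6.434)–(2.480,7.000)
cell (2,7): code 0001 → (2.480,7.000)–(2.000,7.995)
cell (6,2): code 0100 → (6.191,3.000)–(7.000,2.719)
cell (6,3): code 1000 → (7.000,3.150)–(6.191,3.000)
cell (7,2): code 0010 → (7.000,2.719)–(7.140,3.000)
cell (7,3): code 0001 → (7.140,3.000)–(7.000,3.150)
total: 10 segments, chained into 2 closed loop(s), length Σ = 7.073037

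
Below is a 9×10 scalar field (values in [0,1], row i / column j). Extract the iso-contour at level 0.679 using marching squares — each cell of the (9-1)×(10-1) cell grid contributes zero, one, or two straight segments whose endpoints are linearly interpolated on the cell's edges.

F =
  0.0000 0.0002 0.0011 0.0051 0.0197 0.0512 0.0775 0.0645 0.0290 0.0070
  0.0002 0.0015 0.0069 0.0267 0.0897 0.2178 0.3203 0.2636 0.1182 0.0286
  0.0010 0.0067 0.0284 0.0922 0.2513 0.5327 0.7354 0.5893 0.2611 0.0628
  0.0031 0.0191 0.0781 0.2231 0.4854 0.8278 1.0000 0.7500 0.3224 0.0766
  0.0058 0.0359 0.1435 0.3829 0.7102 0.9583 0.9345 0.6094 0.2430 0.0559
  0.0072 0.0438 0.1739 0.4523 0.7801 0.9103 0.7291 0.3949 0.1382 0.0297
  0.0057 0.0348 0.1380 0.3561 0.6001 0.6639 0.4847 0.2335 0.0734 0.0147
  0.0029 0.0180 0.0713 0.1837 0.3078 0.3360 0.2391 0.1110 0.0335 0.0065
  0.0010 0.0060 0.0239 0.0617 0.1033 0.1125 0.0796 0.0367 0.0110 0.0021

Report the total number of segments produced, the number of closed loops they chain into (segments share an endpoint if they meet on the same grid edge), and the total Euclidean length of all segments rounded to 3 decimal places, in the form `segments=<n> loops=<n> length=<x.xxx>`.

cell (1,5): code 0100 → (1.864,6.000)–(2.000,5.722)
cell (1,6): code 1000 → (2.000,6.386)–(1.864,6.000)
cell (2,4): code 0100 → (2.496,5.000)–(3.000,4.565)
cell (2,5): code 1110 → (2.000,5.722)–(2.496,5.000)
cell (2,6): code 1101 → (2.558,7.000)–(2.000,6.386)
cell (2,7): code 1000 → (3.000,7.166)–(2.558,7.000)
cell (3,3): code 0100 → (3.861,4.000)–(4.000,3.905)
cell (3,4): code 1110 → (3.000,4.565)–(3.861,4.000)
cell (3,6): code 1011 → (4.000,6.786)–(3.505,7.000)
cell (3,7): code 0001 → (3.505,7.000)–(3.000,7.166)
cell (4,3): code 0110 → (4.000,3.905)–(5.000,3.692)
cell (4,6): code 1001 → (5.000,6.150)–(4.000,6.786)
cell (5,3): code 0010 → (5.000,3.692)–(5.562,4.000)
cell (5,4): code 0011 → (5.562,4.000)–(5.939,5.000)
cell (5,5): code 0011 → (5.939,5.000)–(5.205,6.000)
cell (5,6): code 0001 → (5.205,6.000)–(5.000,6.150)
total: 16 segments, chained into 1 closed loop(s), length Σ = 11.242787

segments=16 loops=1 length=11.243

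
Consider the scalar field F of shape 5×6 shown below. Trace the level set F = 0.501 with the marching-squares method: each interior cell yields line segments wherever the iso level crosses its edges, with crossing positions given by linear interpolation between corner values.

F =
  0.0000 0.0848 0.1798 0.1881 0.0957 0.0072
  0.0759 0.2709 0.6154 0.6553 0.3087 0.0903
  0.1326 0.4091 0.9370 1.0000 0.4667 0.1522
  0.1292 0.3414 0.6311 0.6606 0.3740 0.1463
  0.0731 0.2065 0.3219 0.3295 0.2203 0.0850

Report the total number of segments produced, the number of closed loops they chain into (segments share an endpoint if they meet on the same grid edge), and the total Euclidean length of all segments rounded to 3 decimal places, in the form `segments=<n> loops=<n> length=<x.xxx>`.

cell (0,1): code 0100 → (0.737,2.000)–(1.000,1.668)
cell (0,2): code 1100 → (0.670,3.000)–(0.737,2.000)
cell (0,3): code 1000 → (1.000,3.445)–(0.670,3.000)
cell (1,1): code 0110 → (1.000,1.668)–(2.000,1.174)
cell (1,3): code 1001 → (2.000,3.936)–(1.000,3.445)
cell (2,1): code 0110 → (2.000,1.174)–(3.000,1.551)
cell (2,3): code 1001 → (3.000,3.557)–(2.000,3.936)
cell (3,1): code 0010 → (3.000,1.551)–(3.421,2.000)
cell (3,2): code 0011 → (3.421,2.000)–(3.482,3.000)
cell (3,3): code 0001 → (3.482,3.000)–(3.000,3.557)
total: 10 segments, chained into 1 closed loop(s), length Σ = 8.700867

segments=10 loops=1 length=8.701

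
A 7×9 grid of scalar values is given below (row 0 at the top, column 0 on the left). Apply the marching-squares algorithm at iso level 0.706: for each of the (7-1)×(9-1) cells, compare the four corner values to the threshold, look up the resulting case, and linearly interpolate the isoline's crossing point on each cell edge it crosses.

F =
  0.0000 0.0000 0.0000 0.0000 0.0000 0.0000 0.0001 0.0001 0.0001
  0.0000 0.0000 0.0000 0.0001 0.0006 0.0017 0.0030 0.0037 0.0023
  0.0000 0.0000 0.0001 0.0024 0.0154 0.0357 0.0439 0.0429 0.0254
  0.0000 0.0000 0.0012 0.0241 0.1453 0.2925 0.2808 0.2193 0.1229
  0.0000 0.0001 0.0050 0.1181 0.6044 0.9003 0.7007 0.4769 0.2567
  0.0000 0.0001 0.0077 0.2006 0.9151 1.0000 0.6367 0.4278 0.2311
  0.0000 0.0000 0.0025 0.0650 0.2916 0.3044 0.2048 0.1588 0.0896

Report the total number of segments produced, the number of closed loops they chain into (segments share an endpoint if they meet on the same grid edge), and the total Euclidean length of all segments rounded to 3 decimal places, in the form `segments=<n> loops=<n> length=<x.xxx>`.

segments=8 loops=1 length=6.338

cell (3,4): code 0100 → (3.680,5.000)–(4.000,4.343)
cell (3,5): code 1000 → (4.000,5.973)–(3.680,5.000)
cell (4,3): code 0100 → (4.327,4.000)–(5.000,3.707)
cell (4,4): code 1110 → (4.000,4.343)–(4.327,4.000)
cell (4,5): code 1001 → (5.000,5.809)–(4.000,5.973)
cell (5,3): code 0010 → (5.000,3.707)–(5.335,4.000)
cell (5,4): code 0011 → (5.335,4.000)–(5.423,5.000)
cell (5,5): code 0001 → (5.423,5.000)–(5.000,5.809)
total: 8 segments, chained into 1 closed loop(s), length Σ = 6.338217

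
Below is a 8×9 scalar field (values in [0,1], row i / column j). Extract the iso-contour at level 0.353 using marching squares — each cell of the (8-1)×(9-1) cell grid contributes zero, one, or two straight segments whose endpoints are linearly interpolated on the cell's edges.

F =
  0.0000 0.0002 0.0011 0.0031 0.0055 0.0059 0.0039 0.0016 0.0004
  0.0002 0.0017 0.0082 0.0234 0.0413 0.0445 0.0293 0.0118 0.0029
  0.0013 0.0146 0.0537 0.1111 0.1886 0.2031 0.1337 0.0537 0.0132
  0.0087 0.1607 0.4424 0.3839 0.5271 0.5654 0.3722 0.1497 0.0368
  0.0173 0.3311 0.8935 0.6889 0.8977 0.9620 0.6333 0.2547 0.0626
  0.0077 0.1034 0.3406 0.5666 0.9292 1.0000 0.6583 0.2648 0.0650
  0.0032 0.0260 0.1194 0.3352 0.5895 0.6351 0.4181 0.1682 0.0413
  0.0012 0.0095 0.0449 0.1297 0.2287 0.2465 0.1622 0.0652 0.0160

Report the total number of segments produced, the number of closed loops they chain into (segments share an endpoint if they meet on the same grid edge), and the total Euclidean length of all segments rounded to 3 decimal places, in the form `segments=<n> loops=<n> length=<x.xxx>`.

cell (2,1): code 0100 → (2.770,2.000)–(3.000,1.683)
cell (2,2): code 1100 → (2.887,3.000)–(2.770,2.000)
cell (2,3): code 1100 → (2.486,4.000)–(2.887,3.000)
cell (2,4): code 1100 → (2.414,5.000)–(2.486,4.000)
cell (2,5): code 1100 → (2.919,6.000)–(2.414,5.000)
cell (2,6): code 1000 → (3.000,6.086)–(2.919,6.000)
cell (3,1): code 0110 → (3.000,1.683)–(4.000,1.039)
cell (3,6): code 1001 → (4.000,6.740)–(3.000,6.086)
cell (4,1): code 0010 → (4.000,1.039)–(4.978,2.000)
cell (4,2): code 0111 → (4.978,2.000)–(5.000,2.055)
cell (4,6): code 1001 → (5.000,6.776)–(4.000,6.740)
cell (5,2): code 0010 → (5.000,2.055)–(5.923,3.000)
cell (5,3): code 0111 → (5.923,3.000)–(6.000,3.070)
cell (5,6): code 1001 → (6.000,6.261)–(5.000,6.776)
cell (6,3): code 0010 → (6.000,3.070)–(6.655,4.000)
cell (6,4): code 0011 → (6.655,4.000)–(6.726,5.000)
cell (6,5): code 0011 → (6.726,5.000)–(6.254,6.000)
cell (6,6): code 0001 → (6.254,6.000)–(6.000,6.261)
total: 18 segments, chained into 1 closed loop(s), length Σ = 15.692404

segments=18 loops=1 length=15.692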